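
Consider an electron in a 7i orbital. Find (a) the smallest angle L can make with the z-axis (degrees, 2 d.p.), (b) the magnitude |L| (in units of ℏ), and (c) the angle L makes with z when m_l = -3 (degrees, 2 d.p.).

For 7i, l = 6.
cos θ_min = 6/√42, so θ_min ≈ 22.21°.
|L| = ℏ√(6·7) = √42 ℏ ≈ 6.481ℏ.
For m_l = -3: cos θ = -3/√42, θ ≈ 117.58°.

θ_min ≈ 22.21°; |L| = √42 ℏ ≈ 6.481ℏ; θ(m_l=-3) ≈ 117.58°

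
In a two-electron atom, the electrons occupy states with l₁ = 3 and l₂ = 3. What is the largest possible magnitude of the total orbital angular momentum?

The total orbital quantum number L ranges from |l₁ − l₂| to l₁ + l₂ in integer steps.
So L can be 0, 1, 2, 3, 4, 5, 6.
The largest magnitude corresponds to L = 6: |L_tot| = ℏ√(6·7) = √42 ℏ.

|L_tot|_max = √42 ℏ ≈ 6.481ℏ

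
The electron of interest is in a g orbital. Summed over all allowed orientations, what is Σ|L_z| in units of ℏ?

For a g orbital, l = 4.
m_l runs from −4 to 4, i.e. {-4, -3, -2, -1, 0, 1, 2, 3, 4}.
Σ|m_l| = l(l+1) = 20.

Σ|L_z| = 20 ℏ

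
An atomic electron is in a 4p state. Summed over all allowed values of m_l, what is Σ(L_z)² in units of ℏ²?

Σ(L_z)² = 2 ℏ²

The 4p subshell has l = 1.
m_l ∈ {-1, 0, 1}.
Summing m² from −1 to 1: Σ m_l² = 2.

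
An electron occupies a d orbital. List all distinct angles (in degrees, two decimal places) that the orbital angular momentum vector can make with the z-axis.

θ ∈ {35.26°, 65.91°, 90.00°, 114.09°, 144.74°}

The letter d corresponds to l = 2.
|L| = √(l(l+1)) ℏ = √6 ℏ.
cos θ = m_l/√6 for each m_l ∈ {-2, -1, 0, 1, 2}.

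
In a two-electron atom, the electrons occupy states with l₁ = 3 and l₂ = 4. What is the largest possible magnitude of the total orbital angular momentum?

The total orbital quantum number L ranges from |l₁ − l₂| to l₁ + l₂ in integer steps.
So L can be 1, 2, 3, 4, 5, 6, 7.
The largest magnitude corresponds to L = 7: |L_tot| = ℏ√(7·8) = 2√14 ℏ.

|L_tot|_max = 2√14 ℏ ≈ 7.483ℏ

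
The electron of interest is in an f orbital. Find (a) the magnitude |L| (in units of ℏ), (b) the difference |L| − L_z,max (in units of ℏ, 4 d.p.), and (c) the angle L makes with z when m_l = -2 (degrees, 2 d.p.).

An f state has l = 3.
|L| = ℏ√(3·4) = 2√3 ℏ ≈ 3.464ℏ.
|L| − L_z,max = (2√3 − 3)ℏ ≈ 0.4641ℏ.
For m_l = -2: cos θ = -2/√12, θ ≈ 125.26°.

|L| = 2√3 ℏ ≈ 3.464ℏ; |L|−L_z,max ≈ 0.4641ℏ; θ(m_l=-2) ≈ 125.26°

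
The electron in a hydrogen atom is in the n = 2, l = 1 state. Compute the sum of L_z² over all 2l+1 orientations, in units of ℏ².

Σ(L_z)² = 2 ℏ²

The allowed m_l values are -1, 0, 1.
Σ m_l² = l(l+1)(2l+1)/3 = 1·2·3/3 = 2.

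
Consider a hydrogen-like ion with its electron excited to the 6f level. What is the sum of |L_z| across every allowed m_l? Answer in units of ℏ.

The 6f level has l = 3.
m_l ∈ {-3, -2, -1, 0, 1, 2, 3}.
Σ|m_l| = 2(1+2+…+3) = 12.

Σ|L_z| = 12 ℏ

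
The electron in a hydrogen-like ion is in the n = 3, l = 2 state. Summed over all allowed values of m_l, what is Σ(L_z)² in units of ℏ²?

m_l runs from −2 to 2, i.e. {-2, -1, 0, 1, 2}.
Σ m_l² = 2·(1 + 4) = 10.

Σ(L_z)² = 10 ℏ²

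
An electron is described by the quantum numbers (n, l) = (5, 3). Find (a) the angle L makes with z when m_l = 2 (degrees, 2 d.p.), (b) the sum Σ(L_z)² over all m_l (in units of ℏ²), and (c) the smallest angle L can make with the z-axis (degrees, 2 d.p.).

For m_l = 2: cos θ = 2/√12, θ ≈ 54.74°.
Σ m_l² = 28, so Σ(L_z)² = 28 ℏ².
cos θ_min = 3/√12, so θ_min ≈ 30.00°.

θ(m_l=2) ≈ 54.74°; Σ(L_z)² = 28 ℏ²; θ_min ≈ 30.00°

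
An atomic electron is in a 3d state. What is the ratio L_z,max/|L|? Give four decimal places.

L_z,max/|L| = 0.8165

For 3d, l = 2.
|L| = √6 ℏ ≈ 2.4495ℏ, while L_z,max = lℏ = 2ℏ.
L_z,max/|L| = 2/√6 = 0.8165.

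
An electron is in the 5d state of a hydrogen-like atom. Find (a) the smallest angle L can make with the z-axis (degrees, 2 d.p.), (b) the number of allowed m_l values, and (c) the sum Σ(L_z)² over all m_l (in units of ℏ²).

For 5d, l = 2.
cos θ_min = 2/√6, so θ_min ≈ 35.26°.
There are 2l+1 = 5 values of m_l.
Σ m_l² = 10, so Σ(L_z)² = 10 ℏ².

θ_min ≈ 35.26°; 5 values; Σ(L_z)² = 10 ℏ²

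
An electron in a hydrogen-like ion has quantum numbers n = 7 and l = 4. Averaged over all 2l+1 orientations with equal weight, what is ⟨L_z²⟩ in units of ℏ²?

⟨L_z²⟩ = 6.667 ℏ²

m_l ∈ {-4, -3, -2, -1, 0, 1, 2, 3, 4}.
Average of L_z² over 9 states: 60/9 ℏ² = 6.667 ℏ².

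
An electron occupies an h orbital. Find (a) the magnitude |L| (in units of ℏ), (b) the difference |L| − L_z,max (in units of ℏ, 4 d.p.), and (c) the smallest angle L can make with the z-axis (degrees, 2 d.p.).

For an h orbital, l = 5.
|L| = ℏ√(5·6) = √30 ℏ ≈ 5.477ℏ.
|L| − L_z,max = (√30 − 5)ℏ ≈ 0.4772ℏ.
cos θ_min = 5/√30, so θ_min ≈ 24.09°.

|L| = √30 ℏ ≈ 5.477ℏ; |L|−L_z,max ≈ 0.4772ℏ; θ_min ≈ 24.09°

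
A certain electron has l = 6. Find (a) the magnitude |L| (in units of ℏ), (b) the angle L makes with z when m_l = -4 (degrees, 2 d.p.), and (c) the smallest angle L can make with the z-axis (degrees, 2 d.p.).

|L| = √42 ℏ ≈ 6.481ℏ; θ(m_l=-4) ≈ 128.11°; θ_min ≈ 22.21°

|L| = ℏ√(6·7) = √42 ℏ ≈ 6.481ℏ.
For m_l = -4: cos θ = -4/√42, θ ≈ 128.11°.
cos θ_min = 6/√42, so θ_min ≈ 22.21°.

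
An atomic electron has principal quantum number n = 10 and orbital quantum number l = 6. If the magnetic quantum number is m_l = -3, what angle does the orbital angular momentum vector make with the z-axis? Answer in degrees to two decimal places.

|L| = ℏ√(l(l+1)) = √42 ℏ.
L_z = m_l ℏ = −3ℏ.
cos θ = L_z/|L| = -3/√42, so θ ≈ 117.58°.

θ ≈ 117.58°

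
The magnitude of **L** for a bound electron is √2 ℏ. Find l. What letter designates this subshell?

l = 1 (p orbital)

|L| = ℏ√(l(l+1)), so l(l+1) = 2.
l² + l − 2 = 0 ⇒ l = 1.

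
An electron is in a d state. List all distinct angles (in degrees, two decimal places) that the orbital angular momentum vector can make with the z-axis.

θ ∈ {35.26°, 65.91°, 90.00°, 114.09°, 144.74°}

A d state has l = 2.
|L| = ℏ√(l(l+1)) = √6 ℏ.
cos θ = m_l/√6 for each m_l ∈ {-2, -1, 0, 1, 2}.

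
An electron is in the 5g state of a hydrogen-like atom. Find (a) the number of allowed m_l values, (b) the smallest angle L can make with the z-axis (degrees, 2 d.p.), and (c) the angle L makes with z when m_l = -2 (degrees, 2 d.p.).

The 5g subshell has l = 4.
There are 2l+1 = 9 values of m_l.
cos θ_min = 4/√20, so θ_min ≈ 26.57°.
For m_l = -2: cos θ = -2/√20, θ ≈ 116.57°.

9 values; θ_min ≈ 26.57°; θ(m_l=-2) ≈ 116.57°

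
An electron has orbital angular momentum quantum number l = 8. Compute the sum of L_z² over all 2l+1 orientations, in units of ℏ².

Σ(L_z)² = 408 ℏ²

m_l ∈ {-8, -7, -6, -5, -4, -3, -2, -1, 0, 1, 2, 3, 4, 5, 6, 7, 8}.
Summing m² from −8 to 8: Σ m_l² = 408.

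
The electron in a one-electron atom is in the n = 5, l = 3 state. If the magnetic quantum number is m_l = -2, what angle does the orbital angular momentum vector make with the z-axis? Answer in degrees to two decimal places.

θ ≈ 125.26°

|L| = √(l(l+1)) ℏ = 2√3 ℏ.
L_z = m_l ℏ = −2ℏ.
cos θ = L_z/|L| = -2/√12, so θ ≈ 125.26°.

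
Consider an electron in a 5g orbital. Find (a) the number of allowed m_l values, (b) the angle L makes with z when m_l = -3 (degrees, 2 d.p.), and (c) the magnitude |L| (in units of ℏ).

9 values; θ(m_l=-3) ≈ 132.13°; |L| = 2√5 ℏ ≈ 4.472ℏ

5g means n = 5, l = 4.
There are 2l+1 = 9 values of m_l.
For m_l = -3: cos θ = -3/√20, θ ≈ 132.13°.
|L| = ℏ√(4·5) = 2√5 ℏ ≈ 4.472ℏ.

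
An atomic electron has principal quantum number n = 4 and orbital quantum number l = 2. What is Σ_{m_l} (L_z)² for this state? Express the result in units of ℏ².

The allowed m_l values are -2, -1, 0, 1, 2.
Σ m_l² = l(l+1)(2l+1)/3 = 2·3·5/3 = 10.

Σ(L_z)² = 10 ℏ²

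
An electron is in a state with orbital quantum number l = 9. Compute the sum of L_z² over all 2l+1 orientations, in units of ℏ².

The allowed m_l values are -9, -8, -7, -6, -5, -4, -3, -2, -1, 0, 1, 2, 3, 4, 5, 6, 7, 8, 9.
Σ m_l² = 2·(1 + 4 + 9 + 16 + 25 + 36 + 49 + 64 + 81) = 570.

Σ(L_z)² = 570 ℏ²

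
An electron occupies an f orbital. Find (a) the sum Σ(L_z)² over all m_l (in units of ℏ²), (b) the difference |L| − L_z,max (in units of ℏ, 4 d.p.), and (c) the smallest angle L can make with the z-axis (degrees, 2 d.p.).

Σ(L_z)² = 28 ℏ²; |L|−L_z,max ≈ 0.4641ℏ; θ_min ≈ 30.00°

For an f orbital, l = 3.
Σ m_l² = 28, so Σ(L_z)² = 28 ℏ².
|L| − L_z,max = (2√3 − 3)ℏ ≈ 0.4641ℏ.
cos θ_min = 3/√12, so θ_min ≈ 30.00°.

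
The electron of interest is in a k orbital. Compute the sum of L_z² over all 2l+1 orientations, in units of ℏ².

For a k orbital, l = 7.
The allowed m_l values are -7, -6, -5, -4, -3, -2, -1, 0, 1, 2, 3, 4, 5, 6, 7.
Summing m² from −7 to 7: Σ m_l² = 280.

Σ(L_z)² = 280 ℏ²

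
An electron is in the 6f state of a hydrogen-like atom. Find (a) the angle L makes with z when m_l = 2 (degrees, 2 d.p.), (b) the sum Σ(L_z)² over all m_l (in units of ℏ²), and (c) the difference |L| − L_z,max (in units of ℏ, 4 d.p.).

θ(m_l=2) ≈ 54.74°; Σ(L_z)² = 28 ℏ²; |L|−L_z,max ≈ 0.4641ℏ

For 6f, l = 3.
For m_l = 2: cos θ = 2/√12, θ ≈ 54.74°.
Σ m_l² = 28, so Σ(L_z)² = 28 ℏ².
|L| − L_z,max = (2√3 − 3)ℏ ≈ 0.4641ℏ.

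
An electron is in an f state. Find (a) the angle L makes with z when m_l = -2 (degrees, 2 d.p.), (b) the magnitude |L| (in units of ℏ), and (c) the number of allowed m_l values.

θ(m_l=-2) ≈ 125.26°; |L| = 2√3 ℏ ≈ 3.464ℏ; 7 values

For an f orbital, l = 3.
For m_l = -2: cos θ = -2/√12, θ ≈ 125.26°.
|L| = ℏ√(3·4) = 2√3 ℏ ≈ 3.464ℏ.
There are 2l+1 = 7 values of m_l.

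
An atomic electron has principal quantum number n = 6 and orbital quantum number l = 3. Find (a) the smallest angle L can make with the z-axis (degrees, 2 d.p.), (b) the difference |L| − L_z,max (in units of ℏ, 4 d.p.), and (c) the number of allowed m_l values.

θ_min ≈ 30.00°; |L|−L_z,max ≈ 0.4641ℏ; 7 values

cos θ_min = 3/√12, so θ_min ≈ 30.00°.
|L| − L_z,max = (2√3 − 3)ℏ ≈ 0.4641ℏ.
There are 2l+1 = 7 values of m_l.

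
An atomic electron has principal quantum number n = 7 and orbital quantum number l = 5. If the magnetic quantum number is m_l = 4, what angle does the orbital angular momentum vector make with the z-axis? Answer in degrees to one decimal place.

θ ≈ 43.1°

|L| = √(l(l+1)) ℏ = √30 ℏ.
L_z = m_l ℏ = 4ℏ.
cos θ = L_z/|L| = 4/√30, so θ ≈ 43.1°.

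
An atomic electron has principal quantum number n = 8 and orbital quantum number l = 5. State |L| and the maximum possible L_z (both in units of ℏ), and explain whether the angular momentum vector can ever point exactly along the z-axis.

|L| = √30 ℏ ≈ 5.4772ℏ, while L_z,max = lℏ = 5ℏ.
Since |L| > L_z,max, the vector can never point exactly along z; the closest it comes is θ_min = arccos(5/√30) ≈ 24.1°.

No: L_z,max = 5ℏ < |L| = √30 ℏ ≈ 5.477ℏ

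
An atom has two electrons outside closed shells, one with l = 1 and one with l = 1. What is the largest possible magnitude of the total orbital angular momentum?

L runs from |1 − 1| = 0 to 1 + 1 = 2.
So L can be 0, 1, 2.
The largest magnitude corresponds to L = 2: |L_tot| = ℏ√(2·3) = √6 ℏ.

|L_tot|_max = √6 ℏ ≈ 2.449ℏ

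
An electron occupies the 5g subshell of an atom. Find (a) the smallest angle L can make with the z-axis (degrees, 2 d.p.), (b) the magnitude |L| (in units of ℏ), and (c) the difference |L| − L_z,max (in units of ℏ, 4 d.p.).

θ_min ≈ 26.57°; |L| = 2√5 ℏ ≈ 4.472ℏ; |L|−L_z,max ≈ 0.4721ℏ

For 5g, l = 4.
cos θ_min = 4/√20, so θ_min ≈ 26.57°.
|L| = ℏ√(4·5) = 2√5 ℏ ≈ 4.472ℏ.
|L| − L_z,max = (2√5 − 4)ℏ ≈ 0.4721ℏ.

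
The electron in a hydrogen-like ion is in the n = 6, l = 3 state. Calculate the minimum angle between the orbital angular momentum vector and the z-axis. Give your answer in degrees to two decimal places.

|L| = ℏ√(l(l+1)) = 2√3 ℏ.
The smallest angle corresponds to the largest L_z, i.e. m_l = l = 3, giving L_z = 3ℏ.
cos θ_min = 3/√12, so θ_min ≈ 30.00°.

θ_min ≈ 30.00°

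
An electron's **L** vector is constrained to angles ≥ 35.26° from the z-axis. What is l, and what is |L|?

cos²θ_min = l/(l+1) = 0.6667.
l = cos²θ/sin²θ ≈ 2.
Then |L| = ℏ√(2·3) = √6 ℏ.

l = 2, |L| = √6 ℏ ≈ 2.449ℏ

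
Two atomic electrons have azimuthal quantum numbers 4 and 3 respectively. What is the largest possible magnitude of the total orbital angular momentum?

Angular momentum addition gives L = |l₁ − l₂|, …, l₁ + l₂.
L ∈ {1, 2, 3, 4, 5, 6, 7}.
The largest magnitude corresponds to L = 7: |L_tot| = ℏ√(7·8) = 2√14 ℏ.

|L_tot|_max = 2√14 ℏ ≈ 7.483ℏ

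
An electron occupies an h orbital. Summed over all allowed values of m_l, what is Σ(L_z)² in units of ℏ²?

Σ(L_z)² = 110 ℏ²

An h state has l = 5.
m_l runs from −5 to 5, i.e. {-5, -4, -3, -2, -1, 0, 1, 2, 3, 4, 5}.
Σ m_l² = l(l+1)(2l+1)/3 = 5·6·11/3 = 110.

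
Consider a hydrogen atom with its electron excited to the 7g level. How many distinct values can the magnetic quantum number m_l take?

The 7g level has l = 4.
The number of m_l values is 2l + 1 = 2·4 + 1 = 9.

9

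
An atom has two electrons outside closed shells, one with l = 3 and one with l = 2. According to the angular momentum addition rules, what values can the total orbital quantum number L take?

L = 1, 2, 3, 4, 5

The total orbital quantum number L ranges from |l₁ − l₂| to l₁ + l₂ in integer steps.
Allowed values: L = 1, 2, 3, 4, 5.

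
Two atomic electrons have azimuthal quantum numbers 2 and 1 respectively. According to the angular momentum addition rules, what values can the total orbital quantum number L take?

L = 1, 2, 3

The total orbital quantum number L ranges from |l₁ − l₂| to l₁ + l₂ in integer steps.
L ∈ {1, 2, 3}.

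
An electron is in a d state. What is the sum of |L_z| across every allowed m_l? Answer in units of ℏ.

For a d orbital, l = 2.
m_l runs from −2 to 2, i.e. {-2, -1, 0, 1, 2}.
Σ|m_l| = 2(1+2+…+2) = 6.

Σ|L_z| = 6 ℏ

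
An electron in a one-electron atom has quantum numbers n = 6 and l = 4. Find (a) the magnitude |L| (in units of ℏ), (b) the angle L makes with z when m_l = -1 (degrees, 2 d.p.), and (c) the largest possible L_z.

|L| = ℏ√(4·5) = 2√5 ℏ ≈ 4.472ℏ.
For m_l = -1: cos θ = -1/√20, θ ≈ 102.92°.
L_z,max = lℏ = 4ℏ.

|L| = 2√5 ℏ ≈ 4.472ℏ; θ(m_l=-1) ≈ 102.92°; L_z,max = 4ℏ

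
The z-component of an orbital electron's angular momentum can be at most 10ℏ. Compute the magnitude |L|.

Since max m_l = l, l = 10.
|L| = √(l(l+1)) ℏ = √110 ℏ.

|L| = √110 ℏ ≈ 10.488ℏ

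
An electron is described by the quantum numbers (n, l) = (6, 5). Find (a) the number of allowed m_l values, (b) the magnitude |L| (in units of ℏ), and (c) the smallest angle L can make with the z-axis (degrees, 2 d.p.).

There are 2l+1 = 11 values of m_l.
|L| = ℏ√(5·6) = √30 ℏ ≈ 5.477ℏ.
cos θ_min = 5/√30, so θ_min ≈ 24.09°.

11 values; |L| = √30 ℏ ≈ 5.477ℏ; θ_min ≈ 24.09°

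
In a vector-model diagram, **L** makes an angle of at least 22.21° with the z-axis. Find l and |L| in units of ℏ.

l = 6, |L| = √42 ℏ ≈ 6.481ℏ

cos θ_min = l/√(l(l+1)) = √(l/(l+1)), so l/(l+1) = cos²(22.21°) = 0.8571.
Solving: l = 6.
Then |L| = ℏ√(6·7) = √42 ℏ.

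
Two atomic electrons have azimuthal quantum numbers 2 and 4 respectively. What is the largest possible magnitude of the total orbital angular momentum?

|L_tot|_max = √42 ℏ ≈ 6.481ℏ

L runs from |2 − 4| = 2 to 2 + 4 = 6.
Allowed values: L = 2, 3, 4, 5, 6.
The largest magnitude corresponds to L = 6: |L_tot| = ℏ√(6·7) = √42 ℏ.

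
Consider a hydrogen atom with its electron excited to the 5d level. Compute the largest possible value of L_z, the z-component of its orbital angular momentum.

L_z,max = 2ℏ

The 5d level has l = 2.
L_z = m_l ℏ with m_l ∈ {−2, …, 2}; the maximum is m_l = 2.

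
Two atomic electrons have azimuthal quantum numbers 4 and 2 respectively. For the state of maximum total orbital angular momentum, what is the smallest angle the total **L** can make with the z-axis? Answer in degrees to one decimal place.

L runs from |4 − 2| = 2 to 4 + 2 = 6.
So L can be 2, 3, 4, 5, 6.
The maximum is L = 6, with |L_tot| = ℏ√(6·7) = √42 ℏ.
The minimum angle with z is arccos(6/√42) ≈ 22.2°.

θ_min ≈ 22.2°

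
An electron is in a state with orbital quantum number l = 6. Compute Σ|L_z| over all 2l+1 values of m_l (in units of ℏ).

The allowed m_l values are -6, -5, -4, -3, -2, -1, 0, 1, 2, 3, 4, 5, 6.
Σ|m_l| = 2(1+2+…+6) = 42.

Σ|L_z| = 42 ℏ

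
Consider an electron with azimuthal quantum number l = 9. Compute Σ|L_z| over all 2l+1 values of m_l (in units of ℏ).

The allowed m_l values are -9, -8, -7, -6, -5, -4, -3, -2, -1, 0, 1, 2, 3, 4, 5, 6, 7, 8, 9.
Σ|m_l| = 2(1+2+…+9) = 90.

Σ|L_z| = 90 ℏ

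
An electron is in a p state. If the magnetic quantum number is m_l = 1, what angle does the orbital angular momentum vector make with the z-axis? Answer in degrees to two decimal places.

θ ≈ 45.00°

A p state has l = 1.
|L| = √(l(l+1)) ℏ = √2 ℏ.
L_z = m_l ℏ = 1ℏ.
cos θ = L_z/|L| = 1/√2, so θ ≈ 45.00°.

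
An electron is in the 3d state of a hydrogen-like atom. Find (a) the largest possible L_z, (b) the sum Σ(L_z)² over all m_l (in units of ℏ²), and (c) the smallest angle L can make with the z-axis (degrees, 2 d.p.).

L_z,max = 2ℏ; Σ(L_z)² = 10 ℏ²; θ_min ≈ 35.26°

For 3d, l = 2.
L_z,max = lℏ = 2ℏ.
Σ m_l² = 10, so Σ(L_z)² = 10 ℏ².
cos θ_min = 2/√6, so θ_min ≈ 35.26°.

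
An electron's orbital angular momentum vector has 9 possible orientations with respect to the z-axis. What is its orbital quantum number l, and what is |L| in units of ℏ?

l = 4, |L| = 2√5 ℏ ≈ 4.472ℏ

9 = 2l + 1, so l = (9−1)/2 = 4.
|L| = ℏ√(l(l+1)) = ℏ√(4·5) = 2√5 ℏ.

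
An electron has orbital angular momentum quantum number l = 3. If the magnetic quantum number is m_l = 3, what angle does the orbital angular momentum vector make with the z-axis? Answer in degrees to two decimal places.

|L|² = l(l+1)ℏ² = 12ℏ², so |L| = 2√3 ℏ.
L_z = m_l ℏ = 3ℏ.
cos θ = L_z/|L| = 3/√12, so θ ≈ 30.00°.

θ ≈ 30.00°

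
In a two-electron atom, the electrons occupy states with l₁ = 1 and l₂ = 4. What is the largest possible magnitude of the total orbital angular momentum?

By the triangle rule, |l₁ − l₂| ≤ L ≤ l₁ + l₂.
L ∈ {3, 4, 5}.
The largest magnitude corresponds to L = 5: |L_tot| = ℏ√(5·6) = √30 ℏ.

|L_tot|_max = √30 ℏ ≈ 5.477ℏ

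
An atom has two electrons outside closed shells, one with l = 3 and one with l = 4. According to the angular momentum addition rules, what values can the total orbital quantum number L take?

The total orbital quantum number L ranges from |l₁ − l₂| to l₁ + l₂ in integer steps.
So L can be 1, 2, 3, 4, 5, 6, 7.

L = 1, 2, 3, 4, 5, 6, 7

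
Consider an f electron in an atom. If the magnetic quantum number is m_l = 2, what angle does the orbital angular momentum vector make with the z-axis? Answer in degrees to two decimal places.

An f state has l = 3.
|L| = √(l(l+1)) ℏ = 2√3 ℏ.
L_z = m_l ℏ = 2ℏ.
cos θ = L_z/|L| = 2/√12, so θ ≈ 54.74°.

θ ≈ 54.74°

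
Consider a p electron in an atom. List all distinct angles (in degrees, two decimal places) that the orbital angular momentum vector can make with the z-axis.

θ ∈ {45.00°, 90.00°, 135.00°}

A p state has l = 1.
|L| = √(l(l+1)) ℏ = √2 ℏ.
cos θ = m_l/√2 for each m_l ∈ {-1, 0, 1}.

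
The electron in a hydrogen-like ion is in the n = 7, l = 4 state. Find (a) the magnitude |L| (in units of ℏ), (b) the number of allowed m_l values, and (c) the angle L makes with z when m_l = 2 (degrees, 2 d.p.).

|L| = ℏ√(4·5) = 2√5 ℏ ≈ 4.472ℏ.
There are 2l+1 = 9 values of m_l.
For m_l = 2: cos θ = 2/√20, θ ≈ 63.43°.

|L| = 2√5 ℏ ≈ 4.472ℏ; 9 values; θ(m_l=2) ≈ 63.43°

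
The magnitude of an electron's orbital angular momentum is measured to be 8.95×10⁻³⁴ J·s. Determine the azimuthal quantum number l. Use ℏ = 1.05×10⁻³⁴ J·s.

In units of ℏ, |L| ≈ 8.524.
l(l+1) ≈ 8.524² ≈ 72.66, so l = 8.

l = 8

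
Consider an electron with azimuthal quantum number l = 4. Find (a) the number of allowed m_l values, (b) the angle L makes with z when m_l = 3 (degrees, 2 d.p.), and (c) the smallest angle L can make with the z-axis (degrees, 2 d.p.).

There are 2l+1 = 9 values of m_l.
For m_l = 3: cos θ = 3/√20, θ ≈ 47.87°.
cos θ_min = 4/√20, so θ_min ≈ 26.57°.

9 values; θ(m_l=3) ≈ 47.87°; θ_min ≈ 26.57°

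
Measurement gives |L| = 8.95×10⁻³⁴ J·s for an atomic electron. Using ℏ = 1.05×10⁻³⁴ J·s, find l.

In units of ℏ, |L| ≈ 8.524.
Set l(l+1) = 72.66; the integer solution is l = 8.

l = 8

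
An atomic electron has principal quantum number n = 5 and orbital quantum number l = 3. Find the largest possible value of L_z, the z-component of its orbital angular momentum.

L_z,max = 3ℏ

L_z = m_l ℏ with m_l ∈ {−3, …, 3}; the maximum is m_l = 3.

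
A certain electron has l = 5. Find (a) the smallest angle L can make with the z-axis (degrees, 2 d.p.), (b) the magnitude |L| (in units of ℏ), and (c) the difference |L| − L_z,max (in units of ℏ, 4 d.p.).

cos θ_min = 5/√30, so θ_min ≈ 24.09°.
|L| = ℏ√(5·6) = √30 ℏ ≈ 5.477ℏ.
|L| − L_z,max = (√30 − 5)ℏ ≈ 0.4772ℏ.

θ_min ≈ 24.09°; |L| = √30 ℏ ≈ 5.477ℏ; |L|−L_z,max ≈ 0.4772ℏ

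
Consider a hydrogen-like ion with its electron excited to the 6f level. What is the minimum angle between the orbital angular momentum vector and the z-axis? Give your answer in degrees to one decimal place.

θ_min ≈ 30.0°

The 6f level has l = 3.
|L| = √(l(l+1)) ℏ = 2√3 ℏ.
The smallest angle corresponds to the largest L_z, i.e. m_l = l = 3, giving L_z = 3ℏ.
cos θ_min = 3/√12, so θ_min ≈ 30.0°.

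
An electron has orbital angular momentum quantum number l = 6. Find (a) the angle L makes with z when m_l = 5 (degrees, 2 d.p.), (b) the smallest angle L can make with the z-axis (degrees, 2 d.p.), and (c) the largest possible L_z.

For m_l = 5: cos θ = 5/√42, θ ≈ 39.51°.
cos θ_min = 6/√42, so θ_min ≈ 22.21°.
L_z,max = lℏ = 6ℏ.

θ(m_l=5) ≈ 39.51°; θ_min ≈ 22.21°; L_z,max = 6ℏ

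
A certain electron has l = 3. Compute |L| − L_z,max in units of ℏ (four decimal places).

|L| − L_z,max ≈ 0.4641ℏ

|L| = 2√3 ℏ ≈ 3.4641ℏ, while L_z,max = lℏ = 3ℏ.
The difference is (2√3 − 3)ℏ ≈ 0.4641ℏ.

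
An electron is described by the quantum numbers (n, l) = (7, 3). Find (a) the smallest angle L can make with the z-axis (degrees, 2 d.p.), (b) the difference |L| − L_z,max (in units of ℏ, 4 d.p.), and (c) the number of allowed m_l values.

θ_min ≈ 30.00°; |L|−L_z,max ≈ 0.4641ℏ; 7 values

cos θ_min = 3/√12, so θ_min ≈ 30.00°.
|L| − L_z,max = (2√3 − 3)ℏ ≈ 0.4641ℏ.
There are 2l+1 = 7 values of m_l.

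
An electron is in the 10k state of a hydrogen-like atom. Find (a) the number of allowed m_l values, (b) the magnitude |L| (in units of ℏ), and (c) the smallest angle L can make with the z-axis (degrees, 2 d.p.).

The 10k subshell has l = 7.
There are 2l+1 = 15 values of m_l.
|L| = ℏ√(7·8) = 2√14 ℏ ≈ 7.483ℏ.
cos θ_min = 7/√56, so θ_min ≈ 20.70°.

15 values; |L| = 2√14 ℏ ≈ 7.483ℏ; θ_min ≈ 20.70°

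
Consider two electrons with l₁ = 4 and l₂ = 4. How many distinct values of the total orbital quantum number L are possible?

9

The total orbital quantum number L ranges from |l₁ − l₂| to l₁ + l₂ in integer steps.
So L can be 0, 1, 2, 3, 4, 5, 6, 7, 8.
That is 9 values.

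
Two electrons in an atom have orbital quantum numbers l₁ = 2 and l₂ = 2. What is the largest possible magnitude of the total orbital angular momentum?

|L_tot|_max = 2√5 ℏ ≈ 4.472ℏ

L runs from |2 − 2| = 0 to 2 + 2 = 4.
Allowed values: L = 0, 1, 2, 3, 4.
The largest magnitude corresponds to L = 4: |L_tot| = ℏ√(4·5) = 2√5 ℏ.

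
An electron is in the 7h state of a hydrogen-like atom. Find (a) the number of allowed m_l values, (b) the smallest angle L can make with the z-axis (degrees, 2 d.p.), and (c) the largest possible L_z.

For 7h, l = 5.
There are 2l+1 = 11 values of m_l.
cos θ_min = 5/√30, so θ_min ≈ 24.09°.
L_z,max = lℏ = 5ℏ.

11 values; θ_min ≈ 24.09°; L_z,max = 5ℏ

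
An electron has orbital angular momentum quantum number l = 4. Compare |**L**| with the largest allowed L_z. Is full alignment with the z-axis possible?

|L| = 2√5 ℏ ≈ 4.4721ℏ, while L_z,max = lℏ = 4ℏ.
Since |L| > L_z,max, the vector can never point exactly along z; the closest it comes is θ_min = arccos(4/√20) ≈ 26.6°.

No: L_z,max = 4ℏ < |L| = 2√5 ℏ ≈ 4.472ℏ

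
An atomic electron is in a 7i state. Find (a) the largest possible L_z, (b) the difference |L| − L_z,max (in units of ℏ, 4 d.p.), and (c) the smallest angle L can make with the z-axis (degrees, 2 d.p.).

L_z,max = 6ℏ; |L|−L_z,max ≈ 0.4807ℏ; θ_min ≈ 22.21°

7i means n = 7, l = 6.
L_z,max = lℏ = 6ℏ.
|L| − L_z,max = (√42 − 6)ℏ ≈ 0.4807ℏ.
cos θ_min = 6/√42, so θ_min ≈ 22.21°.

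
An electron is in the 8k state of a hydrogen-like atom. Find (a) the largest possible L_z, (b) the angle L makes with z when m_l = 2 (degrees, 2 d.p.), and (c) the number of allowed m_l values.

L_z,max = 7ℏ; θ(m_l=2) ≈ 74.50°; 15 values

8k means n = 8, l = 7.
L_z,max = lℏ = 7ℏ.
For m_l = 2: cos θ = 2/√56, θ ≈ 74.50°.
There are 2l+1 = 15 values of m_l.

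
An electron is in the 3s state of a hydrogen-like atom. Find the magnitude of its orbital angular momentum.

For 3s, l = 0.
|L| = ℏ√(l(l+1)) = ℏ√0 = 0

|L| = 0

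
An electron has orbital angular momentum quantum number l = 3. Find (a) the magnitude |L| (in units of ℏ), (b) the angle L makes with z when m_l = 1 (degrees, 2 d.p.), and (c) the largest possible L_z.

|L| = ℏ√(3·4) = 2√3 ℏ ≈ 3.464ℏ.
For m_l = 1: cos θ = 1/√12, θ ≈ 73.22°.
L_z,max = lℏ = 3ℏ.

|L| = 2√3 ℏ ≈ 3.464ℏ; θ(m_l=1) ≈ 73.22°; L_z,max = 3ℏ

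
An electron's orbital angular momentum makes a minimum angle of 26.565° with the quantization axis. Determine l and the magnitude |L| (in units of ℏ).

cos²θ_min = l/(l+1) = 0.8000.
l = cos²θ/sin²θ ≈ 4.
Then |L| = ℏ√(4·5) = 2√5 ℏ.

l = 4, |L| = 2√5 ℏ ≈ 4.472ℏ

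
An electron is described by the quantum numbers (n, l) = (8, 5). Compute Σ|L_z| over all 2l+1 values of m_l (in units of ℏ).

m_l runs from −5 to 5, i.e. {-5, -4, -3, -2, -1, 0, 1, 2, 3, 4, 5}.
Σ|m_l| = 2(1+2+…+5) = 30.

Σ|L_z| = 30 ℏ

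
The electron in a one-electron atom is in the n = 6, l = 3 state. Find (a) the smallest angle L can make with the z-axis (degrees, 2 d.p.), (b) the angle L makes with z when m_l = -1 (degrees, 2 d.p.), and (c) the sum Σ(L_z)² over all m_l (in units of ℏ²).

cos θ_min = 3/√12, so θ_min ≈ 30.00°.
For m_l = -1: cos θ = -1/√12, θ ≈ 106.78°.
Σ m_l² = 28, so Σ(L_z)² = 28 ℏ².

θ_min ≈ 30.00°; θ(m_l=-1) ≈ 106.78°; Σ(L_z)² = 28 ℏ²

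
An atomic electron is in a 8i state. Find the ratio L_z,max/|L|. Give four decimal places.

8i means n = 8, l = 6.
|L| = √42 ℏ ≈ 6.4807ℏ, while L_z,max = lℏ = 6ℏ.
L_z,max/|L| = 6/√42 = 0.9258.

L_z,max/|L| = 0.9258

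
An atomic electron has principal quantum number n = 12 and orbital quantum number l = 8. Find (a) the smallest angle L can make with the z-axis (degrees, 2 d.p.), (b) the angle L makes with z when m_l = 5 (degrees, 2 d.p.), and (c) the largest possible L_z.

cos θ_min = 8/√72, so θ_min ≈ 19.47°.
For m_l = 5: cos θ = 5/√72, θ ≈ 53.90°.
L_z,max = lℏ = 8ℏ.

θ_min ≈ 19.47°; θ(m_l=5) ≈ 53.90°; L_z,max = 8ℏ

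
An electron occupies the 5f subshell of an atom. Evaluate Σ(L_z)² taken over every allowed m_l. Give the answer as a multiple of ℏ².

For 5f, l = 3.
m_l ∈ {-3, -2, -1, 0, 1, 2, 3}.
Σ m_l² = 2·(1 + 4 + 9) = 28.

Σ(L_z)² = 28 ℏ²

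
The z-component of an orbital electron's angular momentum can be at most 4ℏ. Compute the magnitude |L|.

L_z,max = lℏ, so l = 4.
|L| = √(l(l+1)) ℏ = 2√5 ℏ.

|L| = 2√5 ℏ ≈ 4.472ℏ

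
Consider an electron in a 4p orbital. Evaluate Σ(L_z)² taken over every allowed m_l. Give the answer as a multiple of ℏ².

Σ(L_z)² = 2 ℏ²

The 4p subshell has l = 1.
m_l runs from −1 to 1, i.e. {-1, 0, 1}.
Σ m_l² = l(l+1)(2l+1)/3 = 1·2·3/3 = 2.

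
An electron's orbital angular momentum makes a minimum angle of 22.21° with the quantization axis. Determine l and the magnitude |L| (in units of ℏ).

l = 6, |L| = √42 ℏ ≈ 6.481ℏ

cos²θ_min = l/(l+1) = 0.8571.
Solving: l = 6.
Then |L| = ℏ√(6·7) = √42 ℏ.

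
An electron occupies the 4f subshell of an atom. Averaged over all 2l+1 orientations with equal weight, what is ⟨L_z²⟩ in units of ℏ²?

⟨L_z²⟩ = 4 ℏ²

The 4f subshell has l = 3.
m_l ∈ {-3, -2, -1, 0, 1, 2, 3}.
Average of L_z² over 7 states: 28/7 ℏ² = 4 ℏ².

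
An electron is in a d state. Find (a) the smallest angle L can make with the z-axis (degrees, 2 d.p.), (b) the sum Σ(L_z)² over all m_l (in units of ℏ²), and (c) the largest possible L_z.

θ_min ≈ 35.26°; Σ(L_z)² = 10 ℏ²; L_z,max = 2ℏ

For a d orbital, l = 2.
cos θ_min = 2/√6, so θ_min ≈ 35.26°.
Σ m_l² = 10, so Σ(L_z)² = 10 ℏ².
L_z,max = lℏ = 2ℏ.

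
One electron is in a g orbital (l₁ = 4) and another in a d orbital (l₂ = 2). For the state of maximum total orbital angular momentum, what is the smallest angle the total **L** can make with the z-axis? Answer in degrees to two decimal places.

θ_min ≈ 22.21°

By the triangle rule, |l₁ − l₂| ≤ L ≤ l₁ + l₂.
Allowed values: L = 2, 3, 4, 5, 6.
The maximum is L = 6, with |L_tot| = ℏ√(6·7) = √42 ℏ.
The minimum angle with z is arccos(6/√42) ≈ 22.21°.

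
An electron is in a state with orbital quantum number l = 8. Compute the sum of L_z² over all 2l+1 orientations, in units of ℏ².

Σ(L_z)² = 408 ℏ²

m_l ∈ {-8, -7, -6, -5, -4, -3, -2, -1, 0, 1, 2, 3, 4, 5, 6, 7, 8}.
Σ m_l² = 2·(1 + 4 + 9 + 16 + 25 + 36 + 49 + 64) = 408.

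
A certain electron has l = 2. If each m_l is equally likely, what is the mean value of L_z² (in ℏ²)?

⟨L_z²⟩ = 2 ℏ²

The allowed m_l values are -2, -1, 0, 1, 2.
⟨L_z²⟩ = ℏ²·(Σ m_l²)/(2l+1) = ℏ²·10/5 = 2ℏ².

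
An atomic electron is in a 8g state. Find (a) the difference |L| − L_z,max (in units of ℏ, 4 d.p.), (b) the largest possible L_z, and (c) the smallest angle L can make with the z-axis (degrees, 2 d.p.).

|L|−L_z,max ≈ 0.4721ℏ; L_z,max = 4ℏ; θ_min ≈ 26.57°

For 8g, l = 4.
|L| − L_z,max = (2√5 − 4)ℏ ≈ 0.4721ℏ.
L_z,max = lℏ = 4ℏ.
cos θ_min = 4/√20, so θ_min ≈ 26.57°.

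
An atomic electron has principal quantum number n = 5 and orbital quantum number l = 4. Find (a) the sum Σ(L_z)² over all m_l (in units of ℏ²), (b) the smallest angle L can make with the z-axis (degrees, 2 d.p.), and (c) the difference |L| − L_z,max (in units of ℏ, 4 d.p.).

Σ m_l² = 60, so Σ(L_z)² = 60 ℏ².
cos θ_min = 4/√20, so θ_min ≈ 26.57°.
|L| − L_z,max = (2√5 − 4)ℏ ≈ 0.4721ℏ.

Σ(L_z)² = 60 ℏ²; θ_min ≈ 26.57°; |L|−L_z,max ≈ 0.4721ℏ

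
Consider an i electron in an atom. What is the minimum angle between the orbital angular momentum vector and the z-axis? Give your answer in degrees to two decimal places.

An i state has l = 6.
|L| = √(l(l+1)) ℏ = √42 ℏ.
The smallest angle corresponds to the largest L_z, i.e. m_l = l = 6, giving L_z = 6ℏ.
cos θ_min = 6/√42, so θ_min ≈ 22.21°.

θ_min ≈ 22.21°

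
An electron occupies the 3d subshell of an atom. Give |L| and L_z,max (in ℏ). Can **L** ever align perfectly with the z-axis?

For 3d, l = 2.
|L| = √6 ℏ ≈ 2.4495ℏ, while L_z,max = lℏ = 2ℏ.
Since |L| > L_z,max, the vector can never point exactly along z; the closest it comes is θ_min = arccos(2/√6) ≈ 35.3°.

No: L_z,max = 2ℏ < |L| = √6 ℏ ≈ 2.449ℏ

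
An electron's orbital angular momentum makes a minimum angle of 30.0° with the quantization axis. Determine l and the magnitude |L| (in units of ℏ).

l = 3, |L| = 2√3 ℏ ≈ 3.464ℏ

cos θ_min = l/√(l(l+1)) = √(l/(l+1)), so l/(l+1) = cos²(30.0°) = 0.7500.
Solving: l = 3.
Then |L| = ℏ√(3·4) = 2√3 ℏ.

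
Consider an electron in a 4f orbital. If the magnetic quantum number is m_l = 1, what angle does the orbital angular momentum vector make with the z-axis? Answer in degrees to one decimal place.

θ ≈ 73.2°

For 4f, l = 3.
|L| = √(l(l+1)) ℏ = 2√3 ℏ.
L_z = m_l ℏ = 1ℏ.
cos θ = L_z/|L| = 1/√12, so θ ≈ 73.2°.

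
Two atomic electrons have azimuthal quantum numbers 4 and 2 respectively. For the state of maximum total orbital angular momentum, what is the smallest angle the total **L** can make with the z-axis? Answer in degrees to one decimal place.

L runs from |4 − 2| = 2 to 4 + 2 = 6.
Allowed values: L = 2, 3, 4, 5, 6.
The maximum is L = 6, with |L_tot| = ℏ√(6·7) = √42 ℏ.
The minimum angle with z is arccos(6/√42) ≈ 22.2°.

θ_min ≈ 22.2°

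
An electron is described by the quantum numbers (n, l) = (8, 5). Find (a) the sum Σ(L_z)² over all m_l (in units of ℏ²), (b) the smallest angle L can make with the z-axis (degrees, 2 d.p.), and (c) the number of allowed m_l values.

Σ m_l² = 110, so Σ(L_z)² = 110 ℏ².
cos θ_min = 5/√30, so θ_min ≈ 24.09°.
There are 2l+1 = 11 values of m_l.

Σ(L_z)² = 110 ℏ²; θ_min ≈ 24.09°; 11 values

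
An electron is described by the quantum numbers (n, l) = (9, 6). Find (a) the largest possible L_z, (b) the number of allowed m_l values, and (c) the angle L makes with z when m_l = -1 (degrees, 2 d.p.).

L_z,max = 6ℏ; 13 values; θ(m_l=-1) ≈ 98.88°

L_z,max = lℏ = 6ℏ.
There are 2l+1 = 13 values of m_l.
For m_l = -1: cos θ = -1/√42, θ ≈ 98.88°.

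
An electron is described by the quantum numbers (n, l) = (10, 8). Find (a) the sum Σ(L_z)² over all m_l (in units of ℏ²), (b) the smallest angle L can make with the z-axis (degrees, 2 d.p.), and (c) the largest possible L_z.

Σ(L_z)² = 408 ℏ²; θ_min ≈ 19.47°; L_z,max = 8ℏ

Σ m_l² = 408, so Σ(L_z)² = 408 ℏ².
cos θ_min = 8/√72, so θ_min ≈ 19.47°.
L_z,max = lℏ = 8ℏ.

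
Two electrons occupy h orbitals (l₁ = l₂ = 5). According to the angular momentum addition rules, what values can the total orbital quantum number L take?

L = 0, 1, 2, 3, 4, 5, 6, 7, 8, 9, 10

Angular momentum addition gives L = |l₁ − l₂|, …, l₁ + l₂.
Allowed values: L = 0, 1, 2, 3, 4, 5, 6, 7, 8, 9, 10.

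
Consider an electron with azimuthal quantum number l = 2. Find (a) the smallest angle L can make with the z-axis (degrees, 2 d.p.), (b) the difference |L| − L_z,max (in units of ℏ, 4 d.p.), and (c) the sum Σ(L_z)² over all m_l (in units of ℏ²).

cos θ_min = 2/√6, so θ_min ≈ 35.26°.
|L| − L_z,max = (√6 − 2)ℏ ≈ 0.4495ℏ.
Σ m_l² = 10, so Σ(L_z)² = 10 ℏ².

θ_min ≈ 35.26°; |L|−L_z,max ≈ 0.4495ℏ; Σ(L_z)² = 10 ℏ²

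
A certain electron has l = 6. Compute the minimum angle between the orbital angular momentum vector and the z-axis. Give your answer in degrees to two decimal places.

|L| = √(l(l+1)) ℏ = √42 ℏ.
The smallest angle corresponds to the largest L_z, i.e. m_l = l = 6, giving L_z = 6ℏ.
cos θ_min = 6/√42, so θ_min ≈ 22.21°.

θ_min ≈ 22.21°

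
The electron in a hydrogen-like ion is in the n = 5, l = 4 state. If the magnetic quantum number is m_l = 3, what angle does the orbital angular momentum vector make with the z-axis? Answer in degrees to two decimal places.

|L| = √(l(l+1)) ℏ = 2√5 ℏ.
L_z = m_l ℏ = 3ℏ.
cos θ = L_z/|L| = 3/√20, so θ ≈ 47.87°.

θ ≈ 47.87°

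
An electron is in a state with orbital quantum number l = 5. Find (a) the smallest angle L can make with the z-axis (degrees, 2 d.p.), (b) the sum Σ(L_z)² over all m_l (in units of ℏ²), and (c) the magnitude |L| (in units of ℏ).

θ_min ≈ 24.09°; Σ(L_z)² = 110 ℏ²; |L| = √30 ℏ ≈ 5.477ℏ

cos θ_min = 5/√30, so θ_min ≈ 24.09°.
Σ m_l² = 110, so Σ(L_z)² = 110 ℏ².
|L| = ℏ√(5·6) = √30 ℏ ≈ 5.477ℏ.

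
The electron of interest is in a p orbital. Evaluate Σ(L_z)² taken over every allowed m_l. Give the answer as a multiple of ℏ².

The letter p corresponds to l = 1.
m_l ∈ {-1, 0, 1}.
Σ m_l² = l(l+1)(2l+1)/3 = 1·2·3/3 = 2.

Σ(L_z)² = 2 ℏ²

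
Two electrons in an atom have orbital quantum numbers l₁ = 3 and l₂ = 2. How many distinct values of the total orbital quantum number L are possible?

By the triangle rule, |l₁ − l₂| ≤ L ≤ l₁ + l₂.
So L can be 1, 2, 3, 4, 5.
That is 5 values.

5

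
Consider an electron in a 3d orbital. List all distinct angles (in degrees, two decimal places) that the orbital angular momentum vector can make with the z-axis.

The 3d subshell has l = 2.
|L| = ℏ√(l(l+1)) = √6 ℏ.
cos θ = m_l/√6 for each m_l ∈ {-2, -1, 0, 1, 2}.

θ ∈ {35.26°, 65.91°, 90.00°, 114.09°, 144.74°}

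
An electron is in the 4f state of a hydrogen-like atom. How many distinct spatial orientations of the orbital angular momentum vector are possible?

4f means n = 4, l = 3.
The number of m_l values is 2l + 1 = 2·3 + 1 = 7.

7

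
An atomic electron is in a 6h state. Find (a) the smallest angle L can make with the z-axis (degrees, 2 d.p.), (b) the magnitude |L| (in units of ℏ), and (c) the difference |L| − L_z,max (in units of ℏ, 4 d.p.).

θ_min ≈ 24.09°; |L| = √30 ℏ ≈ 5.477ℏ; |L|−L_z,max ≈ 0.4772ℏ

The 6h subshell has l = 5.
cos θ_min = 5/√30, so θ_min ≈ 24.09°.
|L| = ℏ√(5·6) = √30 ℏ ≈ 5.477ℏ.
|L| − L_z,max = (√30 − 5)ℏ ≈ 0.4772ℏ.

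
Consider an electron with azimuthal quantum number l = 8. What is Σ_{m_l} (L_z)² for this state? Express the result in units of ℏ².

Σ(L_z)² = 408 ℏ²

The allowed m_l values are -8, -7, -6, -5, -4, -3, -2, -1, 0, 1, 2, 3, 4, 5, 6, 7, 8.
Σ m_l² = 2·(1 + 4 + 9 + 16 + 25 + 36 + 49 + 64) = 408.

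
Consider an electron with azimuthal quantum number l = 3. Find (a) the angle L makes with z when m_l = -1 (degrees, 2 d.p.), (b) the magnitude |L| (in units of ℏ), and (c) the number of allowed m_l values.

θ(m_l=-1) ≈ 106.78°; |L| = 2√3 ℏ ≈ 3.464ℏ; 7 values

For m_l = -1: cos θ = -1/√12, θ ≈ 106.78°.
|L| = ℏ√(3·4) = 2√3 ℏ ≈ 3.464ℏ.
There are 2l+1 = 7 values of m_l.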